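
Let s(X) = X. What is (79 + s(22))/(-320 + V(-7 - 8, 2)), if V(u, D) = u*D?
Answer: -101/350 ≈ -0.28857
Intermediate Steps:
V(u, D) = D*u
(79 + s(22))/(-320 + V(-7 - 8, 2)) = (79 + 22)/(-320 + 2*(-7 - 8)) = 101/(-320 + 2*(-15)) = 101/(-320 - 30) = 101/(-350) = 101*(-1/350) = -101/350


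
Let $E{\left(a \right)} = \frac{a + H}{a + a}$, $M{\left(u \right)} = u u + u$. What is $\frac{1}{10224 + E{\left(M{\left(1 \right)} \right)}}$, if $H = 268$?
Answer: $\frac{2}{20583} \approx 9.7168 \cdot 10^{-5}$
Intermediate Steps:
$M{\left(u \right)} = u + u^{2}$ ($M{\left(u \right)} = u^{2} + u = u + u^{2}$)
$E{\left(a \right)} = \frac{268 + a}{2 a}$ ($E{\left(a \right)} = \frac{a + 268}{a + a} = \frac{268 + a}{2 a}$)
$\frac{1}{10224 + E{\left(M{\left(1 \right)} \right)}} = \frac{1}{10224 + \frac{268 + 1 \left(1 + 1\right)}{2 \cdot 1 \left(1 + 1\right)}} = \frac{1}{10224 + \frac{268 + 1 \cdot 2}{2 \cdot 1 \cdot 2}} = \frac{1}{10224 + \frac{268 + 2}{2 \cdot 2}} = \frac{1}{10224 + \frac{1}{2} \cdot \frac{1}{2} \cdot 270} = \frac{1}{10224 + \frac{135}{2}} = \frac{1}{\frac{20583}{2}} = \frac{2}{20583}$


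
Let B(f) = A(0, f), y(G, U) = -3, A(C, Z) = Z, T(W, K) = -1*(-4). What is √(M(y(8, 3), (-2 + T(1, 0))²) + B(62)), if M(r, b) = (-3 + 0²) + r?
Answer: 2*√14 ≈ 7.4833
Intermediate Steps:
T(W, K) = 4
B(f) = f
M(r, b) = -3 + r (M(r, b) = (-3 + 0) + r = -3 + r)
√(M(y(8, 3), (-2 + T(1, 0))²) + B(62)) = √((-3 - 3) + 62) = √(-6 + 62) = √56 = 2*√14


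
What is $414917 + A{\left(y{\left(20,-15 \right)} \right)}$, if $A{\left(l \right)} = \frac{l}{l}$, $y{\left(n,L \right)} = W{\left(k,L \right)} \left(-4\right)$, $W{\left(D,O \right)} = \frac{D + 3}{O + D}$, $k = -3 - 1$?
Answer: $414918$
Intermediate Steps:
$k = -4$
$W{\left(D,O \right)} = \frac{3 + D}{D + O}$
$y{\left(n,L \right)} = \frac{4}{-4 + L}$ ($y{\left(n,L \right)} = \frac{3 - 4}{-4 + L} \left(-4\right) = \frac{1}{-4 + L} \left(-1\right) \left(-4\right) = - \frac{1}{-4 + L} \left(-4\right) = \frac{4}{-4 + L}$)
$A{\left(l \right)} = 1$
$414917 + A{\left(y{\left(20,-15 \right)} \right)} = 414917 + 1 = 414918$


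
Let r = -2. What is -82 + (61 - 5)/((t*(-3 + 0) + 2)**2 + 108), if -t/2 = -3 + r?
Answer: -18272/223 ≈ -81.937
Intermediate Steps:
t = 10 (t = -2*(-3 - 2) = -2*(-5) = 10)
-82 + (61 - 5)/((t*(-3 + 0) + 2)**2 + 108) = -82 + (61 - 5)/((10*(-3 + 0) + 2)**2 + 108) = -82 + 56/((10*(-3) + 2)**2 + 108) = -82 + 56/((-30 + 2)**2 + 108) = -82 + 56/((-28)**2 + 108) = -82 + 56/(784 + 108) = -82 + 56/892 = -82 + 56*(1/892) = -82 + 14/223 = -18272/223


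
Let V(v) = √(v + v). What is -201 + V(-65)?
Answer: -201 + I*√130 ≈ -201.0 + 11.402*I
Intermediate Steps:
V(v) = √2*√v (V(v) = √(2*v) = √2*√v)
-201 + V(-65) = -201 + √2*√(-65) = -201 + √2*(I*√65) = -201 + I*√130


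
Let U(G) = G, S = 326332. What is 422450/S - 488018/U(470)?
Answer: -2339078507/2255530 ≈ -1037.0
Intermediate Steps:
422450/S - 488018/U(470) = 422450/326332 - 488018/470 = 422450*(1/326332) - 488018*1/470 = 12425/9598 - 244009/235 = -2339078507/2255530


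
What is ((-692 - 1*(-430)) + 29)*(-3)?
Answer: 699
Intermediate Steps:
((-692 - 1*(-430)) + 29)*(-3) = ((-692 + 430) + 29)*(-3) = (-262 + 29)*(-3) = -233*(-3) = 699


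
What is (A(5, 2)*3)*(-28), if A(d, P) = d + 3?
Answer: -672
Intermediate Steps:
A(d, P) = 3 + d
(A(5, 2)*3)*(-28) = ((3 + 5)*3)*(-28) = (8*3)*(-28) = 24*(-28) = -672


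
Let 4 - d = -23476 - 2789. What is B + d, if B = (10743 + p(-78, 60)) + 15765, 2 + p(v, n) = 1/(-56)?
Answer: 2955399/56 ≈ 52775.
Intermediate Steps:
p(v, n) = -113/56 (p(v, n) = -2 + 1/(-56) = -2 - 1/56 = -113/56)
d = 26269 (d = 4 - (-23476 - 2789) = 4 - 1*(-26265) = 4 + 26265 = 26269)
B = 1484335/56 (B = (10743 - 113/56) + 15765 = 601495/56 + 15765 = 1484335/56 ≈ 26506.)
B + d = 1484335/56 + 26269 = 2955399/56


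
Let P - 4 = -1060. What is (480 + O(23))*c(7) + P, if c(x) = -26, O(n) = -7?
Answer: -13354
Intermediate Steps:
P = -1056 (P = 4 - 1060 = -1056)
(480 + O(23))*c(7) + P = (480 - 7)*(-26) - 1056 = 473*(-26) - 1056 = -12298 - 1056 = -13354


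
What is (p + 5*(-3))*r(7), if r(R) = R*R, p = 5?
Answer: -490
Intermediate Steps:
r(R) = R²
(p + 5*(-3))*r(7) = (5 + 5*(-3))*7² = (5 - 15)*49 = -10*49 = -490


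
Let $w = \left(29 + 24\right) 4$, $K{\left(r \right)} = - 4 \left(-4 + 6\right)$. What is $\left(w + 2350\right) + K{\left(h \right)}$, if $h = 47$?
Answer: $2554$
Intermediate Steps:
$K{\left(r \right)} = -8$ ($K{\left(r \right)} = \left(-4\right) 2 = -8$)
$w = 212$ ($w = 53 \cdot 4 = 212$)
$\left(w + 2350\right) + K{\left(h \right)} = \left(212 + 2350\right) - 8 = 2562 - 8 = 2554$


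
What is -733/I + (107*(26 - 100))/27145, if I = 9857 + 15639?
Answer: -221774613/692088920 ≈ -0.32044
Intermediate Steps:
I = 25496
-733/I + (107*(26 - 100))/27145 = -733/25496 + (107*(26 - 100))/27145 = -733*1/25496 + (107*(-74))*(1/27145) = -733/25496 - 7918*1/27145 = -733/25496 - 7918/27145 = -221774613/692088920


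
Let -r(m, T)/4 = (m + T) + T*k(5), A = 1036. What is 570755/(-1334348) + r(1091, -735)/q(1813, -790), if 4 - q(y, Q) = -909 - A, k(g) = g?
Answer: 16602402553/2600644252 ≈ 6.3840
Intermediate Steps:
r(m, T) = -24*T - 4*m (r(m, T) = -4*((m + T) + T*5) = -4*((T + m) + 5*T) = -4*(m + 6*T) = -24*T - 4*m)
q(y, Q) = 1949 (q(y, Q) = 4 - (-909 - 1*1036) = 4 - (-909 - 1036) = 4 - 1*(-1945) = 4 + 1945 = 1949)
570755/(-1334348) + r(1091, -735)/q(1813, -790) = 570755/(-1334348) + (-24*(-735) - 4*1091)/1949 = 570755*(-1/1334348) + (17640 - 4364)*(1/1949) = -570755/1334348 + 13276*(1/1949) = -570755/1334348 + 13276/1949 = 16602402553/2600644252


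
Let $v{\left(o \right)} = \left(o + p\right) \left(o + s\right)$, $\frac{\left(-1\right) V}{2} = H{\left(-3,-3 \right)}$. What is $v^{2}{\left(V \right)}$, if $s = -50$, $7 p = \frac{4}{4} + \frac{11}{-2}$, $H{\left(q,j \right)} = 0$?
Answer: $\frac{50625}{49} \approx 1033.2$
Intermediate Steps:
$p = - \frac{9}{14}$ ($p = \frac{\frac{4}{4} + \frac{11}{-2}}{7} = \frac{4 \cdot \frac{1}{4} + 11 \left(- \frac{1}{2}\right)}{7} = \frac{1 - \frac{11}{2}}{7} = \frac{1}{7} \left(- \frac{9}{2}\right) = - \frac{9}{14} \approx -0.64286$)
$V = 0$ ($V = \left(-2\right) 0 = 0$)
$v{\left(o \right)} = \left(-50 + o\right) \left(- \frac{9}{14} + o\right)$ ($v{\left(o \right)} = \left(o - \frac{9}{14}\right) \left(o - 50\right) = \left(- \frac{9}{14} + o\right) \left(-50 + o\right) = \left(-50 + o\right) \left(- \frac{9}{14} + o\right)$)
$v^{2}{\left(V \right)} = \left(\frac{225}{7} + 0^{2} - 0\right)^{2} = \left(\frac{225}{7} + 0 + 0\right)^{2} = \left(\frac{225}{7}\right)^{2} = \frac{50625}{49}$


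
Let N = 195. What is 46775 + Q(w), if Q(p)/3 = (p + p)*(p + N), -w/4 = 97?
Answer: 496079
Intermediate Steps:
w = -388 (w = -4*97 = -388)
Q(p) = 6*p*(195 + p) (Q(p) = 3*((p + p)*(p + 195)) = 3*((2*p)*(195 + p)) = 3*(2*p*(195 + p)) = 6*p*(195 + p))
46775 + Q(w) = 46775 + 6*(-388)*(195 - 388) = 46775 + 6*(-388)*(-193) = 46775 + 449304 = 496079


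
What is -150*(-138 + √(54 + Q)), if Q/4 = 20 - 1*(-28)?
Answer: 20700 - 150*√246 ≈ 18347.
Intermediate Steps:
Q = 192 (Q = 4*(20 - 1*(-28)) = 4*(20 + 28) = 4*48 = 192)
-150*(-138 + √(54 + Q)) = -150*(-138 + √(54 + 192)) = -150*(-138 + √246) = 20700 - 150*√246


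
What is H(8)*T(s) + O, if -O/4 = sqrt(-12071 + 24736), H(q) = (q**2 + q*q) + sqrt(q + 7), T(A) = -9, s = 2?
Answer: -1152 - 9*sqrt(15) - 4*sqrt(12665) ≈ -1637.0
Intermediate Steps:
H(q) = sqrt(7 + q) + 2*q**2 (H(q) = (q**2 + q**2) + sqrt(7 + q) = 2*q**2 + sqrt(7 + q) = sqrt(7 + q) + 2*q**2)
O = -4*sqrt(12665) (O = -4*sqrt(-12071 + 24736) = -4*sqrt(12665) ≈ -450.16)
H(8)*T(s) + O = (sqrt(7 + 8) + 2*8**2)*(-9) - 4*sqrt(12665) = (sqrt(15) + 2*64)*(-9) - 4*sqrt(12665) = (sqrt(15) + 128)*(-9) - 4*sqrt(12665) = (128 + sqrt(15))*(-9) - 4*sqrt(12665) = (-1152 - 9*sqrt(15)) - 4*sqrt(12665) = -1152 - 9*sqrt(15) - 4*sqrt(12665)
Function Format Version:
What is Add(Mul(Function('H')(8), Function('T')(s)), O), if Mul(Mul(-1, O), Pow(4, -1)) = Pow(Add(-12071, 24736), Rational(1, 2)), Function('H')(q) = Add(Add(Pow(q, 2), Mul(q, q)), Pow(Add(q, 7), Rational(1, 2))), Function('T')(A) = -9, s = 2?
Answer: Add(-1152, Mul(-9, Pow(15, Rational(1, 2))), Mul(-4, Pow(12665, Rational(1, 2)))) ≈ -1637.0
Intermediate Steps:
Function('H')(q) = Add(Pow(Add(7, q), Rational(1, 2)), Mul(2, Pow(q, 2))) (Function('H')(q) = Add(Add(Pow(q, 2), Pow(q, 2)), Pow(Add(7, q), Rational(1, 2))) = Add(Mul(2, Pow(q, 2)), Pow(Add(7, q), Rational(1, 2))) = Add(Pow(Add(7, q), Rational(1, 2)), Mul(2, Pow(q, 2))))
O = Mul(-4, Pow(12665, Rational(1, 2))) (O = Mul(-4, Pow(Add(-12071, 24736), Rational(1, 2))) = Mul(-4, Pow(12665, Rational(1, 2))) ≈ -450.16)
Add(Mul(Function('H')(8), Function('T')(s)), O) = Add(Mul(Add(Pow(Add(7, 8), Rational(1, 2)), Mul(2, Pow(8, 2))), -9), Mul(-4, Pow(12665, Rational(1, 2)))) = Add(Mul(Add(Pow(15, Rational(1, 2)), Mul(2, 64)), -9), Mul(-4, Pow(12665, Rational(1, 2)))) = Add(Mul(Add(Pow(15, Rational(1, 2)), 128), -9), Mul(-4, Pow(12665, Rational(1, 2)))) = Add(Mul(Add(128, Pow(15, Rational(1, 2))), -9), Mul(-4, Pow(12665, Rational(1, 2)))) = Add(Add(-1152, Mul(-9, Pow(15, Rational(1, 2)))), Mul(-4, Pow(12665, Rational(1, 2)))) = Add(-1152, Mul(-9, Pow(15, Rational(1, 2))), Mul(-4, Pow(12665, Rational(1, 2))))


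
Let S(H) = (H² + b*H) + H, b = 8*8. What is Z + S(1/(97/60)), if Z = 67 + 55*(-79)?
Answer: -39869802/9409 ≈ -4237.4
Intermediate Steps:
b = 64
S(H) = H² + 65*H (S(H) = (H² + 64*H) + H = H² + 65*H)
Z = -4278 (Z = 67 - 4345 = -4278)
Z + S(1/(97/60)) = -4278 + (65 + 1/(97/60))/((97/60)) = -4278 + (65 + 1/(97*(1/60)))/((97*(1/60))) = -4278 + (65 + 1/(97/60))/(97/60) = -4278 + 60*(65 + 60/97)/97 = -4278 + (60/97)*(6365/97) = -4278 + 381900/9409 = -39869802/9409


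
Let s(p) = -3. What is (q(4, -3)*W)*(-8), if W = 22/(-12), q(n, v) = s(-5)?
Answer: -44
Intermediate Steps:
q(n, v) = -3
W = -11/6 (W = 22*(-1/12) = -11/6 ≈ -1.8333)
(q(4, -3)*W)*(-8) = -3*(-11/6)*(-8) = (11/2)*(-8) = -44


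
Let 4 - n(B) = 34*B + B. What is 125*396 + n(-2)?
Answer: 49574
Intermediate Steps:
n(B) = 4 - 35*B (n(B) = 4 - (34*B + B) = 4 - 35*B)
125*396 + n(-2) = 125*396 + (4 - 35*(-2)) = 49500 + (4 + 70) = 49500 + 74 = 49574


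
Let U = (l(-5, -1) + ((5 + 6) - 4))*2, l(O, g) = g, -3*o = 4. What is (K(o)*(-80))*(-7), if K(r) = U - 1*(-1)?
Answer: 7280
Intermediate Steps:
o = -4/3 (o = -⅓*4 = -4/3 ≈ -1.3333)
U = 12 (U = (-1 + ((5 + 6) - 4))*2 = (-1 + (11 - 4))*2 = (-1 + 7)*2 = 6*2 = 12)
K(r) = 13 (K(r) = 12 - 1*(-1) = 12 + 1 = 13)
(K(o)*(-80))*(-7) = (13*(-80))*(-7) = -1040*(-7) = 7280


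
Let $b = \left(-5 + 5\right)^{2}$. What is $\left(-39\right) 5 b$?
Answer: $0$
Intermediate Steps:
$b = 0$ ($b = 0^{2} = 0$)
$\left(-39\right) 5 b = \left(-39\right) 5 \cdot 0 = \left(-195\right) 0 = 0$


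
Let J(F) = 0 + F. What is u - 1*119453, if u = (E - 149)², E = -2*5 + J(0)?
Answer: -94172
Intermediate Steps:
J(F) = F
E = -10 (E = -2*5 + 0 = -10 + 0 = -10)
u = 25281 (u = (-10 - 149)² = (-159)² = 25281)
u - 1*119453 = 25281 - 1*119453 = 25281 - 119453 = -94172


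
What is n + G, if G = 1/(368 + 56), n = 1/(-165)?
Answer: -259/69960 ≈ -0.0037021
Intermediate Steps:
n = -1/165 ≈ -0.0060606
G = 1/424 ≈ 0.0023585
n + G = -1/165 + 1/424 = -259/69960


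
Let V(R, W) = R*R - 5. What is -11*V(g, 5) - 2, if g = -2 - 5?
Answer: -486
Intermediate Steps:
g = -7
V(R, W) = -5 + R² (V(R, W) = R² - 5 = -5 + R²)
-11*V(g, 5) - 2 = -11*(-5 + (-7)²) - 2 = -11*(-5 + 49) - 2 = -11*44 - 2 = -484 - 2 = -486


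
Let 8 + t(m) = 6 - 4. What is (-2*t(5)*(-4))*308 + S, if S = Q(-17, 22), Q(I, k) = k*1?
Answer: -14762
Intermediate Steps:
Q(I, k) = k
S = 22
t(m) = -6 (t(m) = -8 + (6 - 4) = -8 + 2 = -6)
(-2*t(5)*(-4))*308 + S = (-2*(-6)*(-4))*308 + 22 = (12*(-4))*308 + 22 = -48*308 + 22 = -14784 + 22 = -14762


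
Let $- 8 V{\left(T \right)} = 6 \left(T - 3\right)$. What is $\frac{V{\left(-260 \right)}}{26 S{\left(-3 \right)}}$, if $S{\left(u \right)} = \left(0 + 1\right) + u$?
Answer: $- \frac{789}{208} \approx -3.7933$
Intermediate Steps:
$V{\left(T \right)} = \frac{9}{4} - \frac{3 T}{4}$ ($V{\left(T \right)} = - \frac{6 \left(T - 3\right)}{8} = - \frac{6 \left(-3 + T\right)}{8} = - \frac{-18 + 6 T}{8} = \frac{9}{4} - \frac{3 T}{4}$)
$S{\left(u \right)} = 1 + u$
$\frac{V{\left(-260 \right)}}{26 S{\left(-3 \right)}} = \frac{\frac{9}{4} - -195}{26 \left(1 - 3\right)} = \frac{\frac{9}{4} + 195}{26 \left(-2\right)} = \frac{789}{4 \left(-52\right)} = \frac{789}{4} \left(- \frac{1}{52}\right) = - \frac{789}{208}$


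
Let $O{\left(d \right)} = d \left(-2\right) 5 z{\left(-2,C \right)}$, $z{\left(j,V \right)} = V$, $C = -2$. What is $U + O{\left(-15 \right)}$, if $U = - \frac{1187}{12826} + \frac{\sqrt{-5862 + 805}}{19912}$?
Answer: $- \frac{3848987}{12826} + \frac{i \sqrt{5057}}{19912} \approx -300.09 + 0.0035713 i$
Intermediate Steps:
$U = - \frac{1187}{12826} + \frac{i \sqrt{5057}}{19912}$ ($U = \left(-1187\right) \frac{1}{12826} + \sqrt{-5057} \cdot \frac{1}{19912} = - \frac{1187}{12826} + i \sqrt{5057} \cdot \frac{1}{19912} = - \frac{1187}{12826} + \frac{i \sqrt{5057}}{19912} \approx -0.092546 + 0.0035713 i$)
$O{\left(d \right)} = 20 d$ ($O{\left(d \right)} = d \left(-2\right) 5 \left(-2\right) = - 2 d 5 \left(-2\right) = - 10 d \left(-2\right) = 20 d$)
$U + O{\left(-15 \right)} = \left(- \frac{1187}{12826} + \frac{i \sqrt{5057}}{19912}\right) + 20 \left(-15\right) = \left(- \frac{1187}{12826} + \frac{i \sqrt{5057}}{19912}\right) - 300 = - \frac{3848987}{12826} + \frac{i \sqrt{5057}}{19912}$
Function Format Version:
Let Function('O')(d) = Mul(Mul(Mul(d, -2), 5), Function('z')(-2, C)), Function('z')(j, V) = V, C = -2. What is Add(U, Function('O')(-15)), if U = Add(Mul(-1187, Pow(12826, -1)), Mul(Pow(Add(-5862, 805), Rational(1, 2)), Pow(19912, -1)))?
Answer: Add(Rational(-3848987, 12826), Mul(Rational(1, 19912), I, Pow(5057, Rational(1, 2)))) ≈ Add(-300.09, Mul(0.0035713, I))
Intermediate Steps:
U = Add(Rational(-1187, 12826), Mul(Rational(1, 19912), I, Pow(5057, Rational(1, 2)))) (U = Add(Mul(-1187, Rational(1, 12826)), Mul(Pow(-5057, Rational(1, 2)), Rational(1, 19912))) = Add(Rational(-1187, 12826), Mul(Mul(I, Pow(5057, Rational(1, 2))), Rational(1, 19912))) = Add(Rational(-1187, 12826), Mul(Rational(1, 19912), I, Pow(5057, Rational(1, 2)))) ≈ Add(-0.092546, Mul(0.0035713, I)))
Function('O')(d) = Mul(20, d) (Function('O')(d) = Mul(Mul(Mul(d, -2), 5), -2) = Mul(Mul(Mul(-2, d), 5), -2) = Mul(Mul(-10, d), -2) = Mul(20, d))
Add(U, Function('O')(-15)) = Add(Add(Rational(-1187, 12826), Mul(Rational(1, 19912), I, Pow(5057, Rational(1, 2)))), Mul(20, -15)) = Add(Add(Rational(-1187, 12826), Mul(Rational(1, 19912), I, Pow(5057, Rational(1, 2)))), -300) = Add(Rational(-3848987, 12826), Mul(Rational(1, 19912), I, Pow(5057, Rational(1, 2))))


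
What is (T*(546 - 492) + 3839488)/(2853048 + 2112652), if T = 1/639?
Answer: 136301827/176282350 ≈ 0.77320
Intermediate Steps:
T = 1/639 ≈ 0.0015649
(T*(546 - 492) + 3839488)/(2853048 + 2112652) = ((546 - 492)/639 + 3839488)/(2853048 + 2112652) = ((1/639)*54 + 3839488)/4965700 = (6/71 + 3839488)*(1/4965700) = (272603654/71)*(1/4965700) = 136301827/176282350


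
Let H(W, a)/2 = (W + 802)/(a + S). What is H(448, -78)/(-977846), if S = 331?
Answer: -1250/123697519 ≈ -1.0105e-5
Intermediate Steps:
H(W, a) = 2*(802 + W)/(331 + a) (H(W, a) = 2*((W + 802)/(a + 331)) = 2*((802 + W)/(331 + a)) = 2*(802 + W)/(331 + a))
H(448, -78)/(-977846) = (2*(802 + 448)/(331 - 78))/(-977846) = (2*1250/253)*(-1/977846) = (2*(1/253)*1250)*(-1/977846) = (2500/253)*(-1/977846) = -1250/123697519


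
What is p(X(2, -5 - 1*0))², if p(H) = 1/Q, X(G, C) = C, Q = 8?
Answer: 1/64 ≈ 0.015625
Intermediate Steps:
p(H) = ⅛ (p(H) = 1/8 = ⅛)
p(X(2, -5 - 1*0))² = (⅛)² = 1/64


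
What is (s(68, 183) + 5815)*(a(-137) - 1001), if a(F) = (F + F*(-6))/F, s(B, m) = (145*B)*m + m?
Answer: -1821240268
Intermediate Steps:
s(B, m) = m + 145*B*m (s(B, m) = 145*B*m + m = m + 145*B*m)
a(F) = -5 (a(F) = (F - 6*F)/F = (-5*F)/F = -5)
(s(68, 183) + 5815)*(a(-137) - 1001) = (183*(1 + 145*68) + 5815)*(-5 - 1001) = (183*(1 + 9860) + 5815)*(-1006) = (183*9861 + 5815)*(-1006) = (1804563 + 5815)*(-1006) = 1810378*(-1006) = -1821240268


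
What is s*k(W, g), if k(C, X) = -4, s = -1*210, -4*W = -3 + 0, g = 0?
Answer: 840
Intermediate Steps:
W = ¾ (W = -(-3 + 0)/4 = -¼*(-3) = ¾ ≈ 0.75000)
s = -210
s*k(W, g) = -210*(-4) = 840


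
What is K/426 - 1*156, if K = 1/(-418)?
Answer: -27778609/178068 ≈ -156.00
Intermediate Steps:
K = -1/418 ≈ -0.0023923
K/426 - 1*156 = -1/418/426 - 1*156 = -1/418*1/426 - 156 = -1/178068 - 156 = -27778609/178068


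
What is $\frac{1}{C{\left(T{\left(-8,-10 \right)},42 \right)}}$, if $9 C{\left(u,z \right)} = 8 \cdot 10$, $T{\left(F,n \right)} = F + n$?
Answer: $\frac{9}{80} \approx 0.1125$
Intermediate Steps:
$C{\left(u,z \right)} = \frac{80}{9}$ ($C{\left(u,z \right)} = \frac{8 \cdot 10}{9} = \frac{1}{9} \cdot 80 = \frac{80}{9}$)
$\frac{1}{C{\left(T{\left(-8,-10 \right)},42 \right)}} = \frac{1}{\frac{80}{9}} = \frac{9}{80}$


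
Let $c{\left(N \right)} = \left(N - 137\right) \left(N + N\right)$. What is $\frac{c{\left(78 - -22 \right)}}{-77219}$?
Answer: $\frac{200}{2087} \approx 0.095831$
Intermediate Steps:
$c{\left(N \right)} = 2 N \left(-137 + N\right)$ ($c{\left(N \right)} = \left(-137 + N\right) 2 N = 2 N \left(-137 + N\right)$)
$\frac{c{\left(78 - -22 \right)}}{-77219} = \frac{2 \left(78 - -22\right) \left(-137 + \left(78 - -22\right)\right)}{-77219} = 2 \left(78 + 22\right) \left(-137 + \left(78 + 22\right)\right) \left(- \frac{1}{77219}\right) = 2 \cdot 100 \left(-137 + 100\right) \left(- \frac{1}{77219}\right) = 2 \cdot 100 \left(-37\right) \left(- \frac{1}{77219}\right) = \left(-7400\right) \left(- \frac{1}{77219}\right) = \frac{200}{2087}$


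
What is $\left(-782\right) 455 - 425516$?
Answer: $-781326$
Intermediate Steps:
$\left(-782\right) 455 - 425516 = -355810 - 425516 = -781326$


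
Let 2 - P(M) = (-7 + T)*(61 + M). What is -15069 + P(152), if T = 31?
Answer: -20179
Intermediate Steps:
P(M) = -1462 - 24*M (P(M) = 2 - (-7 + 31)*(61 + M) = 2 - 24*(61 + M) = 2 - (1464 + 24*M) = 2 + (-1464 - 24*M) = -1462 - 24*M)
-15069 + P(152) = -15069 + (-1462 - 24*152) = -15069 + (-1462 - 3648) = -15069 - 5110 = -20179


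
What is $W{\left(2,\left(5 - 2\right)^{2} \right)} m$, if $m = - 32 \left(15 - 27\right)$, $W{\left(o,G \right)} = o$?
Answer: $768$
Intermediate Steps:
$m = 384$ ($m = \left(-32\right) \left(-12\right) = 384$)
$W{\left(2,\left(5 - 2\right)^{2} \right)} m = 2 \cdot 384 = 768$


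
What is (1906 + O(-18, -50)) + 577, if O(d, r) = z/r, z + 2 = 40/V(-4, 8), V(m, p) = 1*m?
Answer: 62081/25 ≈ 2483.2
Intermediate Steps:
V(m, p) = m
z = -12 (z = -2 + 40/(-4) = -2 + 40*(-¼) = -2 - 10 = -12)
O(d, r) = -12/r
(1906 + O(-18, -50)) + 577 = (1906 - 12/(-50)) + 577 = (1906 - 12*(-1/50)) + 577 = (1906 + 6/25) + 577 = 47656/25 + 577 = 62081/25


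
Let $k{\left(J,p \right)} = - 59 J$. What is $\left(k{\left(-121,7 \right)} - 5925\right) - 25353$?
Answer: $-24139$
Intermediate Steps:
$\left(k{\left(-121,7 \right)} - 5925\right) - 25353 = \left(\left(-59\right) \left(-121\right) - 5925\right) - 25353 = \left(7139 - 5925\right) - 25353 = 1214 - 25353 = -24139$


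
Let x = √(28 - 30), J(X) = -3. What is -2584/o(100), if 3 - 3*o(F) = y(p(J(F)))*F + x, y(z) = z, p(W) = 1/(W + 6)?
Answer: 2116296/8299 - 69768*I*√2/8299 ≈ 255.01 - 11.889*I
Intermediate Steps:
p(W) = 1/(6 + W)
x = I*√2 (x = √(-2) = I*√2 ≈ 1.4142*I)
o(F) = 1 - F/9 - I*√2/3 (o(F) = 1 - (F/(6 - 3) + I*√2)/3 = 1 - (F/3 + I*√2)/3 = 1 + (-F/9 - I*√2/3) = 1 - F/9 - I*√2/3)
-2584/o(100) = -2584/(1 - ⅑*100 - I*√2/3) = -2584/(1 - 100/9 - I*√2/3) = -2584/(-91/9 - I*√2/3)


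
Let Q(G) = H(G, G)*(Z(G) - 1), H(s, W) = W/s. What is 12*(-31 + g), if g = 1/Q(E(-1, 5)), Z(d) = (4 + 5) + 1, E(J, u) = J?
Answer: -1112/3 ≈ -370.67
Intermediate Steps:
Z(d) = 10 (Z(d) = 9 + 1 = 10)
Q(G) = 9 (Q(G) = (G/G)*(10 - 1) = 1*9 = 9)
g = ⅑ (g = 1/9 = ⅑ ≈ 0.11111)
12*(-31 + g) = 12*(-31 + ⅑) = 12*(-278/9) = -1112/3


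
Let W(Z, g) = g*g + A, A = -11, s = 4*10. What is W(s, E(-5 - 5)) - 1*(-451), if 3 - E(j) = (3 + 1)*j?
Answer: 2289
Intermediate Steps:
s = 40
E(j) = 3 - 4*j (E(j) = 3 - (3 + 1)*j = 3 - 4*j)
W(Z, g) = -11 + g² (W(Z, g) = g*g - 11 = g² - 11 = -11 + g²)
W(s, E(-5 - 5)) - 1*(-451) = (-11 + (3 - 4*(-5 - 5))²) - 1*(-451) = (-11 + (3 - 4*(-10))²) + 451 = (-11 + (3 + 40)²) + 451 = (-11 + 43²) + 451 = (-11 + 1849) + 451 = 1838 + 451 = 2289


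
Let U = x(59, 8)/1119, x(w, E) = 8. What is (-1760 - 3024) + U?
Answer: -5353288/1119 ≈ -4784.0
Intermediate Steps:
U = 8/1119 ≈ 0.0071492
(-1760 - 3024) + U = (-1760 - 3024) + 8/1119 = -4784 + 8/1119 = -5353288/1119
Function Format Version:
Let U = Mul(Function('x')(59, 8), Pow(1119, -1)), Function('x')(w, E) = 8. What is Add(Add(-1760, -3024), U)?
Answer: Rational(-5353288, 1119) ≈ -4784.0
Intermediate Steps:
U = Rational(8, 1119) (U = Mul(8, Pow(1119, -1)) = Mul(8, Rational(1, 1119)) = Rational(8, 1119) ≈ 0.0071492)
Add(Add(-1760, -3024), U) = Add(Add(-1760, -3024), Rational(8, 1119)) = Add(-4784, Rational(8, 1119)) = Rational(-5353288, 1119)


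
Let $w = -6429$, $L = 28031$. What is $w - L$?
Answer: $-34460$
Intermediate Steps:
$w - L = -6429 - 28031 = -34460$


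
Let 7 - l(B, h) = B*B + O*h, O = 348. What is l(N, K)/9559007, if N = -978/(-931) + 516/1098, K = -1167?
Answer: 11788448620625267/277468905502824903 ≈ 0.042486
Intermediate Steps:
N = 259040/170373 (N = -978*(-1/931) + 516*(1/1098) = 978/931 + 86/183 = 259040/170373 ≈ 1.5204)
l(B, h) = 7 - B² - 348*h (l(B, h) = 7 - (B*B + 348*h) = 7 - (B² + 348*h) = 7 + (-B² - 348*h) = 7 - B² - 348*h)
l(N, K)/9559007 = (7 - (259040/170373)² - 348*(-1167))/9559007 = (7 - 1*67101721600/29026959129 + 406116)*(1/9559007) = (7 - 67101721600/29026959129 + 406116)*(1/9559007) = (11788448620625267/29026959129)*(1/9559007) = 11788448620625267/277468905502824903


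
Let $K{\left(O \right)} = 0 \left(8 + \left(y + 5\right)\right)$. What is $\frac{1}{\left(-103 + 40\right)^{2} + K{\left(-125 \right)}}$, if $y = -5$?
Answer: $\frac{1}{3969} \approx 0.00025195$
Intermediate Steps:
$K{\left(O \right)} = 0$ ($K{\left(O \right)} = 0 \left(8 + \left(-5 + 5\right)\right) = 0 \left(8 + 0\right) = 0 \cdot 8 = 0$)
$\frac{1}{\left(-103 + 40\right)^{2} + K{\left(-125 \right)}} = \frac{1}{\left(-103 + 40\right)^{2} + 0} = \frac{1}{\left(-63\right)^{2} + 0} = \frac{1}{3969 + 0} = \frac{1}{3969}$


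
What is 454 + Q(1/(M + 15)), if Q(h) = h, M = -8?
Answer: 3179/7 ≈ 454.14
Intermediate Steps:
454 + Q(1/(M + 15)) = 454 + 1/(-8 + 15) = 454 + 1/7 = 454 + ⅐ = 3179/7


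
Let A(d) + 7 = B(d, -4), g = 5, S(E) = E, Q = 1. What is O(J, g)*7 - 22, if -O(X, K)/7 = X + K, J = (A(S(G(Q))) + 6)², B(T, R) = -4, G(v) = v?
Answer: -1492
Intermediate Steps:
A(d) = -11 (A(d) = -7 - 4 = -11)
J = 25 (J = (-11 + 6)² = (-5)² = 25)
O(X, K) = -7*K - 7*X (O(X, K) = -7*(X + K) = -7*(K + X) = -7*K - 7*X)
O(J, g)*7 - 22 = (-7*5 - 7*25)*7 - 22 = (-35 - 175)*7 - 22 = -210*7 - 22 = -1470 - 22 = -1492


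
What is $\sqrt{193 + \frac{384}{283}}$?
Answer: $\frac{\sqrt{15565849}}{283} \approx 13.941$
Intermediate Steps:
$\sqrt{193 + \frac{384}{283}} = \sqrt{\frac{55003}{283}} = \frac{\sqrt{15565849}}{283}$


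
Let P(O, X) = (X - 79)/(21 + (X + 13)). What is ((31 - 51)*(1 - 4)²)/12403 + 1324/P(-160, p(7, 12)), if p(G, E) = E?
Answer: -755404372/831001 ≈ -909.03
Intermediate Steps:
P(O, X) = (-79 + X)/(34 + X) (P(O, X) = (-79 + X)/(21 + (13 + X)) = (-79 + X)/(34 + X))
((31 - 51)*(1 - 4)²)/12403 + 1324/P(-160, p(7, 12)) = ((31 - 51)*(1 - 4)²)/12403 + 1324/(((-79 + 12)/(34 + 12))) = -20*(-3)²*(1/12403) + 1324/((-67/46)) = -20*9*(1/12403) + 1324/(((1/46)*(-67))) = -180*1/12403 + 1324/(-67/46) = -180/12403 + 1324*(-46/67) = -180/12403 - 60904/67 = -755404372/831001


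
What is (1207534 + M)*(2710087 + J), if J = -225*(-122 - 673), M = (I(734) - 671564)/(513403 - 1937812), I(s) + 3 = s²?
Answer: 709868491434937822/203487 ≈ 3.4885e+12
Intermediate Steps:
I(s) = -3 + s²
M = 18973/203487 (M = ((-3 + 734²) - 671564)/(513403 - 1937812) = ((-3 + 538756) - 671564)/(-1424409) = (538753 - 671564)*(-1/1424409) = -132811*(-1/1424409) = 18973/203487 ≈ 0.093239)
J = 178875 (J = -225*(-795) = 178875)
(1207534 + M)*(2710087 + J) = (1207534 + 18973/203487)*(2710087 + 178875) = (245717490031/203487)*2888962 = 709868491434937822/203487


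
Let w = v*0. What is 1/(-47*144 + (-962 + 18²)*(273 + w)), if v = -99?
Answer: -1/180942 ≈ -5.5266e-6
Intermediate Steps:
w = 0 (w = -99*0 = 0)
1/(-47*144 + (-962 + 18²)*(273 + w)) = 1/(-47*144 + (-962 + 18²)*(273 + 0)) = 1/(-6768 + (-962 + 324)*273) = 1/(-6768 - 638*273) = 1/(-6768 - 174174) = 1/(-180942) = -1/180942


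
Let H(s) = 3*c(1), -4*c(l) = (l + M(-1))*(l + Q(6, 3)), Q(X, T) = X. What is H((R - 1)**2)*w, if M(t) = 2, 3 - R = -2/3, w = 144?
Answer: -2268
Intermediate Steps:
R = 11/3 (R = 3 - (-2)/3 = 3 - 1*(-2/3) = 3 + 2/3 = 11/3 ≈ 3.6667)
c(l) = -(2 + l)*(6 + l)/4 (c(l) = -(l + 2)*(l + 6)/4 = -(2 + l)*(6 + l)/4)
H(s) = -63/4 (H(s) = 3*(-3 - 2*1 - 1/4*1**2) = 3*(-3 - 2 - 1/4*1) = 3*(-3 - 2 - 1/4) = 3*(-21/4) = -63/4)
H((R - 1)**2)*w = -63/4*144 = -2268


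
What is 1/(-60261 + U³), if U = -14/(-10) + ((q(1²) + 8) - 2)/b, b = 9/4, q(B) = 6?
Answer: -3375/202350574 ≈ -1.6679e-5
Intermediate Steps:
b = 9/4 (b = 9*(¼) = 9/4 ≈ 2.2500)
U = 101/15 (U = -14/(-10) + ((6 + 8) - 2)/(9/4) = -14*(-⅒) + (14 - 2)*(4/9) = 7/5 + 12*(4/9) = 7/5 + 16/3 = 101/15 ≈ 6.7333)
1/(-60261 + U³) = 1/(-60261 + (101/15)³) = 1/(-60261 + 1030301/3375) = 1/(-202350574/3375) = -3375/202350574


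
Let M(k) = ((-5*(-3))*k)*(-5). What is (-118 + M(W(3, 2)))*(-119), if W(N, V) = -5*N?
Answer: -119833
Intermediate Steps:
M(k) = -75*k (M(k) = (15*k)*(-5) = -75*k)
(-118 + M(W(3, 2)))*(-119) = (-118 - (-375)*3)*(-119) = (-118 - 75*(-15))*(-119) = (-118 + 1125)*(-119) = 1007*(-119) = -119833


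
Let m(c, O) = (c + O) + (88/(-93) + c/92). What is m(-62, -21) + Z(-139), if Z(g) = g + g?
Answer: -1551289/4278 ≈ -362.62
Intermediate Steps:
Z(g) = 2*g
m(c, O) = -88/93 + O + 93*c/92 (m(c, O) = (O + c) + (88*(-1/93) + c*(1/92)) = (O + c) + (-88/93 + c/92) = -88/93 + O + 93*c/92)
m(-62, -21) + Z(-139) = (-88/93 - 21 + (93/92)*(-62)) + 2*(-139) = (-88/93 - 21 - 2883/46) - 278 = -362005/4278 - 278 = -1551289/4278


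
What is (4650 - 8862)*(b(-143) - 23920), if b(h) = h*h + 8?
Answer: 14586156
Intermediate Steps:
b(h) = 8 + h² (b(h) = h² + 8 = 8 + h²)
(4650 - 8862)*(b(-143) - 23920) = (4650 - 8862)*((8 + (-143)²) - 23920) = -4212*((8 + 20449) - 23920) = -4212*(20457 - 23920) = -4212*(-3463) = 14586156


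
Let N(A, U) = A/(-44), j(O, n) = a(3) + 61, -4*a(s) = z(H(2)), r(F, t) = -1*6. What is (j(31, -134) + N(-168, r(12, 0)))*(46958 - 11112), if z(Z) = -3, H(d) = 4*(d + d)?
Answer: 51707855/22 ≈ 2.3504e+6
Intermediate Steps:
r(F, t) = -6
H(d) = 8*d (H(d) = 4*(2*d) = 8*d)
a(s) = 3/4 (a(s) = -1/4*(-3) = 3/4)
j(O, n) = 247/4 (j(O, n) = 3/4 + 61 = 247/4)
N(A, U) = -A/44 (N(A, U) = A*(-1/44) = -A/44)
(j(31, -134) + N(-168, r(12, 0)))*(46958 - 11112) = (247/4 - 1/44*(-168))*(46958 - 11112) = (247/4 + 42/11)*35846 = (2885/44)*35846 = 51707855/22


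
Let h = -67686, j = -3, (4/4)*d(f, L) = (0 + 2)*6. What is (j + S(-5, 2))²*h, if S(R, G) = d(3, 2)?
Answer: -5482566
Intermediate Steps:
d(f, L) = 12 (d(f, L) = (0 + 2)*6 = 2*6 = 12)
S(R, G) = 12
(j + S(-5, 2))²*h = (-3 + 12)²*(-67686) = 9²*(-67686) = 81*(-67686) = -5482566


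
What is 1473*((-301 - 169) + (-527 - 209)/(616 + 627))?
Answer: -861625458/1243 ≈ -6.9318e+5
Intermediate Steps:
1473*((-301 - 169) + (-527 - 209)/(616 + 627)) = 1473*(-470 - 736/1243) = 1473*(-584946/1243) = -861625458/1243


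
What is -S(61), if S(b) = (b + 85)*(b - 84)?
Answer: 3358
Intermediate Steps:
S(b) = (-84 + b)*(85 + b) (S(b) = (85 + b)*(-84 + b) = (-84 + b)*(85 + b))
-S(61) = -(-7140 + 61 + 61²) = -(-7140 + 61 + 3721) = -1*(-3358) = 3358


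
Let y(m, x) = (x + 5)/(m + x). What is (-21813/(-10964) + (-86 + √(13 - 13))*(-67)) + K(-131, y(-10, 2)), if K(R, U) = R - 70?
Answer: 60992617/10964 ≈ 5563.0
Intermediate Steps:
y(m, x) = (5 + x)/(m + x)
K(R, U) = -70 + R
(-21813/(-10964) + (-86 + √(13 - 13))*(-67)) + K(-131, y(-10, 2)) = (-21813/(-10964) + (-86 + √(13 - 13))*(-67)) + (-70 - 131) = (-21813*(-1/10964) + (-86 + √0)*(-67)) - 201 = (21813/10964 + (-86 + 0)*(-67)) - 201 = (21813/10964 - 86*(-67)) - 201 = (21813/10964 + 5762) - 201 = 63196381/10964 - 201 = 60992617/10964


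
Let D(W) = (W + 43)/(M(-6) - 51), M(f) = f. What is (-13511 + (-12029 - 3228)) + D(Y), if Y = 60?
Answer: -1639879/57 ≈ -28770.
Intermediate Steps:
D(W) = -43/57 - W/57 (D(W) = (W + 43)/(-6 - 51) = (43 + W)/(-57) = (43 + W)*(-1/57) = -43/57 - W/57)
(-13511 + (-12029 - 3228)) + D(Y) = (-13511 + (-12029 - 3228)) + (-43/57 - 1/57*60) = (-13511 - 15257) + (-43/57 - 20/19) = -28768 - 103/57 = -1639879/57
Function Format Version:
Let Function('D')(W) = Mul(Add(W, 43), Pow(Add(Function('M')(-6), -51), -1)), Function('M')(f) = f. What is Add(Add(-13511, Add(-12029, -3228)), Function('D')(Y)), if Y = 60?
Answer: Rational(-1639879, 57) ≈ -28770.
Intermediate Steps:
Function('D')(W) = Add(Rational(-43, 57), Mul(Rational(-1, 57), W)) (Function('D')(W) = Mul(Add(W, 43), Pow(Add(-6, -51), -1)) = Mul(Add(43, W), Pow(-57, -1)) = Mul(Add(43, W), Rational(-1, 57)) = Add(Rational(-43, 57), Mul(Rational(-1, 57), W)))
Add(Add(-13511, Add(-12029, -3228)), Function('D')(Y)) = Add(Add(-13511, Add(-12029, -3228)), Add(Rational(-43, 57), Mul(Rational(-1, 57), 60))) = Add(Add(-13511, -15257), Add(Rational(-43, 57), Rational(-20, 19))) = Add(-28768, Rational(-103, 57)) = Rational(-1639879, 57)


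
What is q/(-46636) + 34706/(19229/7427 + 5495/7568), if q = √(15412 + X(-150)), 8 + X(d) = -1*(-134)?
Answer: 278676963488/26619491 - √15538/46636 ≈ 10469.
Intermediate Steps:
X(d) = 126 (X(d) = -8 - 1*(-134) = -8 + 134 = 126)
q = √15538 (q = √(15412 + 126) = √15538 ≈ 124.65)
q/(-46636) + 34706/(19229/7427 + 5495/7568) = √15538/(-46636) + 34706/(19229/7427 + 5495/7568) = √15538*(-1/46636) + 34706/(19229*(1/7427) + 5495*(1/7568)) = -√15538/46636 + 34706/(2747/1061 + 5495/7568) = -√15538/46636 + 34706/(26619491/8029648) = -√15538/46636 + 34706*(8029648/26619491) = -√15538/46636 + 278676963488/26619491 = 278676963488/26619491 - √15538/46636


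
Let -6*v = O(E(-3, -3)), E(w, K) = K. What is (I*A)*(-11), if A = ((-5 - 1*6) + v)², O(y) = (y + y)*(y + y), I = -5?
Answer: 15895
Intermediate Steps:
O(y) = 4*y² (O(y) = (2*y)*(2*y) = 4*y²)
v = -6 (v = -2*(-3)²/3 = -2*9/3 = -⅙*36 = -6)
A = 289 (A = ((-5 - 1*6) - 6)² = ((-5 - 6) - 6)² = (-11 - 6)² = (-17)² = 289)
(I*A)*(-11) = -5*289*(-11) = -1445*(-11) = 15895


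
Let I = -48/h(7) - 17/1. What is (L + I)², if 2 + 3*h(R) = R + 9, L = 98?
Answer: 245025/49 ≈ 5000.5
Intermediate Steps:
h(R) = 7/3 + R/3 (h(R) = -⅔ + (R + 9)/3 = -⅔ + (9 + R)/3 = -⅔ + (3 + R/3) = 7/3 + R/3)
I = -191/7 (I = -48/(7/3 + (⅓)*7) - 17/1 = -48/(7/3 + 7/3) - 17*1 = -48/14/3 - 17 = -48*3/14 - 17 = -72/7 - 17 = -191/7 ≈ -27.286)
(L + I)² = (98 - 191/7)² = (495/7)² = 245025/49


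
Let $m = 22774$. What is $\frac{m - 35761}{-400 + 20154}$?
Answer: $- \frac{12987}{19754} \approx -0.65744$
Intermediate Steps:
$\frac{m - 35761}{-400 + 20154} = \frac{22774 - 35761}{-400 + 20154} = - \frac{12987}{19754}$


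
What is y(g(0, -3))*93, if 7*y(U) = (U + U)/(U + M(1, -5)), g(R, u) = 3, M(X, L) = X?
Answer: 279/14 ≈ 19.929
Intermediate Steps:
y(U) = 2*U/(7*(1 + U)) (y(U) = ((U + U)/(U + 1))/7 = ((2*U)/(1 + U))/7 = (2*U/(1 + U))/7 = 2*U/(7*(1 + U)))
y(g(0, -3))*93 = ((2/7)*3/(1 + 3))*93 = ((2/7)*3/4)*93 = ((2/7)*3*(¼))*93 = (3/14)*93 = 279/14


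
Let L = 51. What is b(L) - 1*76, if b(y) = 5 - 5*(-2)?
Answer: -61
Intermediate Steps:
b(y) = 15 (b(y) = 5 + 10 = 15)
b(L) - 1*76 = 15 - 1*76 = 15 - 76 = -61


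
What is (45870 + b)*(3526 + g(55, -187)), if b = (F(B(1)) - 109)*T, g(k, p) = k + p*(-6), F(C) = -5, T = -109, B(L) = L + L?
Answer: 274166088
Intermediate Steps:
B(L) = 2*L
g(k, p) = k - 6*p
b = 12426 (b = (-5 - 109)*(-109) = -114*(-109) = 12426)
(45870 + b)*(3526 + g(55, -187)) = (45870 + 12426)*(3526 + (55 - 6*(-187))) = 58296*(3526 + (55 + 1122)) = 58296*(3526 + 1177) = 58296*4703 = 274166088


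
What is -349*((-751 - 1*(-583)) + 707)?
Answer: -188111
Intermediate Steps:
-349*((-751 - 1*(-583)) + 707) = -349*((-751 + 583) + 707) = -349*(-168 + 707) = -349*539 = -188111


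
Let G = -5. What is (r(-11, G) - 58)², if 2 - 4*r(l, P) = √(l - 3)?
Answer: (230 + I*√14)²/16 ≈ 3305.4 + 107.57*I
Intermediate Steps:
r(l, P) = ½ - √(-3 + l)/4 (r(l, P) = ½ - √(l - 3)/4 = ½ - √(-3 + l)/4)
(r(-11, G) - 58)² = ((½ - √(-3 - 11)/4) - 58)² = ((½ - I*√14/4) - 58)² = (-115/2 - I*√14/4)²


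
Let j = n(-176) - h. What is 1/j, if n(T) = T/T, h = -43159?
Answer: 1/43160 ≈ 2.3170e-5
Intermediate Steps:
n(T) = 1
j = 43160 (j = 1 - 1*(-43159) = 1 + 43159 = 43160)
1/j = 1/43160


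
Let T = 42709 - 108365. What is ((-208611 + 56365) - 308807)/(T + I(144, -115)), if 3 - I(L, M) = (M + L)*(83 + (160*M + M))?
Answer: -461053/468875 ≈ -0.98332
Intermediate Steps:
T = -65656
I(L, M) = 3 - (83 + 161*M)*(L + M) (I(L, M) = 3 - (M + L)*(83 + (160*M + M)) = 3 - (L + M)*(83 + 161*M) = 3 - (83 + 161*M)*(L + M))
((-208611 + 56365) - 308807)/(T + I(144, -115)) = ((-208611 + 56365) - 308807)/(-65656 + (3 - 161*(-115)**2 - 83*144 - 83*(-115) - 161*144*(-115))) = (-152246 - 308807)/(-65656 + (3 - 161*13225 - 11952 + 9545 + 2666160)) = -461053/(-65656 + (3 - 2129225 - 11952 + 9545 + 2666160)) = -461053/(-65656 + 534531) = -461053/468875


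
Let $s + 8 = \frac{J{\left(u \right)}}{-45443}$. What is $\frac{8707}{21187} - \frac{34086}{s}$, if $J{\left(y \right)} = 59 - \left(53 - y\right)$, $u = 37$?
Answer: $\frac{32821195218335}{7703317769} \approx 4260.7$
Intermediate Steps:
$J{\left(y \right)} = 6 + y$ ($J{\left(y \right)} = 59 + \left(-53 + y\right) = 6 + y$)
$s = - \frac{363587}{45443}$ ($s = -8 + \frac{6 + 37}{-45443} = -8 + 43 \left(- \frac{1}{45443}\right) = -8 - \frac{43}{45443} = - \frac{363587}{45443} \approx -8.0009$)
$\frac{8707}{21187} - \frac{34086}{s} = \frac{8707}{21187} - \frac{34086}{- \frac{363587}{45443}} = 8707 \cdot \frac{1}{21187} - - \frac{1548970098}{363587} = \frac{8707}{21187} + \frac{1548970098}{363587} = \frac{32821195218335}{7703317769}$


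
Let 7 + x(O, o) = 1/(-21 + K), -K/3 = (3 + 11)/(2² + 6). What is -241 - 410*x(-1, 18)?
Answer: 166652/63 ≈ 2645.3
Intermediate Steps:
K = -21/5 (K = -3*(3 + 11)/(2² + 6) = -42/(4 + 6) = -42/10 = -3*7/5 = -21/5 ≈ -4.2000)
x(O, o) = -887/126 (x(O, o) = -7 + 1/(-21 - 21/5) = -7 + 1/(-126/5) = -7 - 5/126 = -887/126)
-241 - 410*x(-1, 18) = -241 - 410*(-887/126) = -241 + 181835/63 = 166652/63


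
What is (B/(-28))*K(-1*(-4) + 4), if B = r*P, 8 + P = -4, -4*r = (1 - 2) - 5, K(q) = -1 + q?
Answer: 9/2 ≈ 4.5000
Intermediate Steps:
r = 3/2 (r = -((1 - 2) - 5)/4 = -(-1 - 5)/4 = -1/4*(-6) = 3/2 ≈ 1.5000)
P = -12 (P = -8 - 4 = -12)
B = -18 (B = (3/2)*(-12) = -18)
(B/(-28))*K(-1*(-4) + 4) = (-18/(-28))*(-1 + (-1*(-4) + 4)) = (-1/28*(-18))*(-1 + (4 + 4)) = 9*(-1 + 8)/14 = (9/14)*7 = 9/2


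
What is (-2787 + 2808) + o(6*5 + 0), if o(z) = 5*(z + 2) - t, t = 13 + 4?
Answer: 164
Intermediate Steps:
t = 17
o(z) = -7 + 5*z (o(z) = 5*(z + 2) - 1*17 = 5*(2 + z) - 17 = (10 + 5*z) - 17 = -7 + 5*z)
(-2787 + 2808) + o(6*5 + 0) = (-2787 + 2808) + (-7 + 5*(6*5 + 0)) = 21 + (-7 + 5*(30 + 0)) = 21 + (-7 + 5*30) = 21 + (-7 + 150) = 21 + 143 = 164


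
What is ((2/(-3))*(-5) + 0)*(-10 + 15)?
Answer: 50/3 ≈ 16.667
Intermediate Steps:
((2/(-3))*(-5) + 0)*(-10 + 15) = ((2*(-1/3))*(-5) + 0)*5 = (-2/3*(-5) + 0)*5 = (10/3 + 0)*5 = (10/3)*5 = 50/3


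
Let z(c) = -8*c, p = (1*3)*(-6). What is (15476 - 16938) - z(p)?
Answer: -1606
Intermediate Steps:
p = -18 (p = 3*(-6) = -18)
(15476 - 16938) - z(p) = (15476 - 16938) - (-8)*(-18) = -1462 - 1*144 = -1462 - 144 = -1606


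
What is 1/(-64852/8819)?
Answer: -8819/64852 ≈ -0.13599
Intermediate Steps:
1/(-64852/8819) = -8819/64852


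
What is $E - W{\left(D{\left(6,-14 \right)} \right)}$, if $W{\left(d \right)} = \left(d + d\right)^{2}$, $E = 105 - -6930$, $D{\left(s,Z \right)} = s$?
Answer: $6891$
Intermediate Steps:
$E = 7035$ ($E = 105 + 6930 = 7035$)
$W{\left(d \right)} = 4 d^{2}$ ($W{\left(d \right)} = \left(2 d\right)^{2} = 4 d^{2}$)
$E - W{\left(D{\left(6,-14 \right)} \right)} = 7035 - 4 \cdot 6^{2} = 7035 - 4 \cdot 36 = 7035 - 144 = 6891$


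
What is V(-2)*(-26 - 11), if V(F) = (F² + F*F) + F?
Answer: -222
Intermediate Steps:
V(F) = F + 2*F² (V(F) = (F² + F²) + F = 2*F² + F = F + 2*F²)
V(-2)*(-26 - 11) = (-2*(1 + 2*(-2)))*(-26 - 11) = -2*(1 - 4)*(-37) = -2*(-3)*(-37) = 6*(-37) = -222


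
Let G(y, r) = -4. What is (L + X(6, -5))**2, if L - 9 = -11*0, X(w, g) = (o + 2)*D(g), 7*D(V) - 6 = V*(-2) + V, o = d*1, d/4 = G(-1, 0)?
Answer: 169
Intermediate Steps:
d = -16 (d = 4*(-4) = -16)
o = -16 (o = -16*1 = -16)
D(V) = 6/7 - V/7 (D(V) = 6/7 + (V*(-2) + V)/7 = 6/7 + (-2*V + V)/7 = 6/7 + (-V)/7 = 6/7 - V/7)
X(w, g) = -12 + 2*g (X(w, g) = (-16 + 2)*(6/7 - g/7) = -14*(6/7 - g/7) = -12 + 2*g)
L = 9 (L = 9 - 11*0 = 9 + 0 = 9)
(L + X(6, -5))**2 = (9 + (-12 + 2*(-5)))**2 = (9 + (-12 - 10))**2 = (9 - 22)**2 = (-13)**2 = 169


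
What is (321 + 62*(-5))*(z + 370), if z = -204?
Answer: 1826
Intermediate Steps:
(321 + 62*(-5))*(z + 370) = (321 + 62*(-5))*(-204 + 370) = (321 - 310)*166 = 11*166 = 1826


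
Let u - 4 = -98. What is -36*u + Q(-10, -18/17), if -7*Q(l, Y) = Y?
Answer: 402714/119 ≈ 3384.2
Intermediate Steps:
Q(l, Y) = -Y/7
u = -94 (u = 4 - 98 = -94)
-36*u + Q(-10, -18/17) = -36*(-94) - (-18)/(7*17) = 3384 - (-18)/(7*17) = 3384 - 1/7*(-18/17) = 3384 + 18/119 = 402714/119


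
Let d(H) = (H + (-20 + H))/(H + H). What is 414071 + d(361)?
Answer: 149479982/361 ≈ 4.1407e+5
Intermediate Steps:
d(H) = (-20 + 2*H)/(2*H) (d(H) = (-20 + 2*H)/((2*H)) = (-20 + 2*H)*(1/(2*H)) = (-20 + 2*H)/(2*H))
414071 + d(361) = 414071 + (-10 + 361)/361 = 414071 + (1/361)*351 = 414071 + 351/361 = 149479982/361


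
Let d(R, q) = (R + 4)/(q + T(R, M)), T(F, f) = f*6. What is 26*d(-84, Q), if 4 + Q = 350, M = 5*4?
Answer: -1040/233 ≈ -4.4635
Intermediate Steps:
M = 20
T(F, f) = 6*f
Q = 346 (Q = -4 + 350 = 346)
d(R, q) = (4 + R)/(120 + q) (d(R, q) = (R + 4)/(q + 6*20) = (4 + R)/(q + 120) = (4 + R)/(120 + q))
26*d(-84, Q) = 26*((4 - 84)/(120 + 346)) = 26*(-80/466) = 26*((1/466)*(-80)) = 26*(-40/233) = -1040/233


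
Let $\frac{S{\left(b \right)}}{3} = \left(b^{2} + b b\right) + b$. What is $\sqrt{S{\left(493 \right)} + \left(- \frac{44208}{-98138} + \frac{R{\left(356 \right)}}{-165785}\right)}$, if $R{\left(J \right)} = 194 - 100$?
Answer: $\frac{\sqrt{96602939699450380606256335}}{8134904165} \approx 1208.2$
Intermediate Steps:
$R{\left(J \right)} = 94$
$S{\left(b \right)} = 3 b + 6 b^{2}$ ($S{\left(b \right)} = 3 \left(\left(b^{2} + b b\right) + b\right) = 3 \left(\left(b^{2} + b^{2}\right) + b\right) = 3 \left(2 b^{2} + b\right) = 3 \left(b + 2 b^{2}\right) = 3 b + 6 b^{2}$)
$\sqrt{S{\left(493 \right)} + \left(- \frac{44208}{-98138} + \frac{R{\left(356 \right)}}{-165785}\right)} = \sqrt{3 \cdot 493 \left(1 + 2 \cdot 493\right) + \left(- \frac{44208}{-98138} + \frac{94}{-165785}\right)} = \sqrt{3 \cdot 493 \left(1 + 986\right) + \left(\left(-44208\right) \left(- \frac{1}{98138}\right) + 94 \left(- \frac{1}{165785}\right)\right)} = \sqrt{3 \cdot 493 \cdot 987 + \left(\frac{22104}{49069} - \frac{94}{165785}\right)} = \sqrt{1459773 + \frac{3659899154}{8134904165}} = \sqrt{\frac{11875117117553699}{8134904165}} = \frac{\sqrt{96602939699450380606256335}}{8134904165}$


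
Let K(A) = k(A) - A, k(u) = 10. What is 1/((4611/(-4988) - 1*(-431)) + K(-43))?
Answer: 172/83089 ≈ 0.0020701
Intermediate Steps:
K(A) = 10 - A
1/((4611/(-4988) - 1*(-431)) + K(-43)) = 1/((4611/(-4988) - 1*(-431)) + (10 - 1*(-43))) = 1/((4611*(-1/4988) + 431) + (10 + 43)) = 1/((-159/172 + 431) + 53) = 1/(73973/172 + 53) = 1/(83089/172) = 172/83089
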